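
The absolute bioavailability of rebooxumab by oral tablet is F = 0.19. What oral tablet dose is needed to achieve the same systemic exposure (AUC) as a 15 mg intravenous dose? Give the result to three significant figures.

D_oral = 78.9 mg

For equal systemic exposure: F × D_ev = D_iv
D_ev = D_iv / F = 15 / 0.19 = 78.9474 mg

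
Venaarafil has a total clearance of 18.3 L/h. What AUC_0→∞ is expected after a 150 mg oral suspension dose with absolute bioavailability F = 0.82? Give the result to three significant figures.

AUC = 6.72 mg/L·h

AUC_0→∞ = F × Dose / CL
        = 0.82 × 150 / 18.3 = 6.72131 mg/L·h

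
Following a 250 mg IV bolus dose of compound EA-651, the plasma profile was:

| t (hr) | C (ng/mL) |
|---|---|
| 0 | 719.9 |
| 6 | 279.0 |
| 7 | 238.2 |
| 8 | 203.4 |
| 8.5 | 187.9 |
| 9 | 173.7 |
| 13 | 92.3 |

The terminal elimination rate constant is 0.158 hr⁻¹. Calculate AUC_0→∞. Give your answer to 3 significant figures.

AUC = 4780 ng/mL·hr

Trapezoidal AUC_0→13:
  [0→6]: (719.9+279.0)/2 × 6 = 2996.7
  [6→7]: (279.0+238.2)/2 × 1 = 258.6
  [7→8]: (238.2+203.4)/2 × 1 = 220.8
  [8→8.5]: (203.4+187.9)/2 × 0.5 = 97.825
  [8.5→9]: (187.9+173.7)/2 × 0.5 = 90.4
  [9→13]: (173.7+92.3)/2 × 4 = 532.0
  Sum = 4196.325 ng/mL·hr
Extrapolated tail: C_last / k_e = 92.3 / 0.158 = 584.177
AUC_0→∞ = 4196.325 + 584.177 = 4780.502 ng/mL·hr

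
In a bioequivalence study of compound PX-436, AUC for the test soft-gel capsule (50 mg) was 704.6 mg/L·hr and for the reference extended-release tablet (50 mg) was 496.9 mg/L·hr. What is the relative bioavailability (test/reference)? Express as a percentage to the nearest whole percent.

F_rel = (AUC_test/D_test) / (AUC_ref/D_ref)
      = (704.6/50) / (496.9/50)
      = 14.092 / 9.938 = 1.4180 = 141.80%

F_rel = 142%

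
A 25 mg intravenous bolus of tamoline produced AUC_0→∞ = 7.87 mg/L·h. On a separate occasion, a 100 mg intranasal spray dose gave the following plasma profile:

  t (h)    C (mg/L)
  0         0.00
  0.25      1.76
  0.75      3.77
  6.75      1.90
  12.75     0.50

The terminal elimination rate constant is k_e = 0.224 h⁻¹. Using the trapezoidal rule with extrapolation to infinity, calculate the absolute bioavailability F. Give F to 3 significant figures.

F = 0.891

Trapezoidal AUC_0→12.75 (intranasal spray):
  [0→0.25]: (0.00+1.76)/2 × 0.25 = 0.22
  [0.25→0.75]: (1.76+3.77)/2 × 0.5 = 1.3825
  [0.75→6.75]: (3.77+1.90)/2 × 6 = 17.01
  [6.75→12.75]: (1.90+0.50)/2 × 6 = 7.2
  Sum = 25.8125 mg/L·h
Tail: C_last/k_e = 0.50/0.224 = 2.232
AUC_0→∞ (intranasal spray) = 25.8125 + 2.232 = 28.0445 mg/L·h
F = (AUC_ev/D_ev)/(AUC_iv/D_iv) = (28.0445/100)/(7.87/25) = 0.280445/0.3148 = 0.8909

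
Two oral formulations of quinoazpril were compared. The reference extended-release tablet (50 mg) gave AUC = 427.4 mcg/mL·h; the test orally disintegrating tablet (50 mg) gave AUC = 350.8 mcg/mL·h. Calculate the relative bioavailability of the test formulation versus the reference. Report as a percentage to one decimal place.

F_rel = 82.1%

F_rel = (AUC_test/D_test) / (AUC_ref/D_ref)
      = (350.8/50) / (427.4/50)
      = 7.016 / 8.548 = 0.8208 = 82.08%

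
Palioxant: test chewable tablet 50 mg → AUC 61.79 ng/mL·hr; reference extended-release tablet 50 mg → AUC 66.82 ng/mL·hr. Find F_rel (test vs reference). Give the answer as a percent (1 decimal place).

F_rel = 92.5%

F_rel = (AUC_test/D_test) / (AUC_ref/D_ref)
      = (61.79/50) / (66.82/50)
      = 1.2358 / 1.3364 = 0.9247 = 92.47%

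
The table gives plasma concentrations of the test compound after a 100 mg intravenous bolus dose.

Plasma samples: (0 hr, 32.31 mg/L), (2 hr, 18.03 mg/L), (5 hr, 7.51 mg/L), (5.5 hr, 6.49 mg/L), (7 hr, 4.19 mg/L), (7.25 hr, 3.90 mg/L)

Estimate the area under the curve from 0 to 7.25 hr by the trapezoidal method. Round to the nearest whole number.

AUC = 101 mg/L·hr

Trapezoidal AUC_0→7.25:
  [0→2]: (32.31+18.03)/2 × 2 = 50.34
  [2→5]: (18.03+7.51)/2 × 3 = 38.31
  [5→5.5]: (7.51+6.49)/2 × 0.5 = 3.5
  [5.5→7]: (6.49+4.19)/2 × 1.5 = 8.01
  [7→7.25]: (4.19+3.90)/2 × 0.25 = 1.01125
  Sum = 101.17125 mg/L·hr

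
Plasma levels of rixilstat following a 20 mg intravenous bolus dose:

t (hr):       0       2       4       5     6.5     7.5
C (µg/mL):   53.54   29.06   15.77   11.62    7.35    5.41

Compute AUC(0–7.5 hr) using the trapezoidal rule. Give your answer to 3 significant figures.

Trapezoidal AUC_0→7.5:
  [0→2]: (53.54+29.06)/2 × 2 = 82.6
  [2→4]: (29.06+15.77)/2 × 2 = 44.83
  [4→5]: (15.77+11.62)/2 × 1 = 13.695
  [5→6.5]: (11.62+7.35)/2 × 1.5 = 14.2275
  [6.5→7.5]: (7.35+5.41)/2 × 1 = 6.38
  Sum = 161.7325 µg/mL·hr

AUC = 162 µg/mL·hr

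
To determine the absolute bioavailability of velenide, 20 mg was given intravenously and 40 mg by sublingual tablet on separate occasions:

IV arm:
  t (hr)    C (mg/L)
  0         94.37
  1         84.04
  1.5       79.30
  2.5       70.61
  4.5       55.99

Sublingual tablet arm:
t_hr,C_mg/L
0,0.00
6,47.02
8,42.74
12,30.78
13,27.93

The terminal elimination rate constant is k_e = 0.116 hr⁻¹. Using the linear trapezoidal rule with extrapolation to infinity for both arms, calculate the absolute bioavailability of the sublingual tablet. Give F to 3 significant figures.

F = 0.398

Trapezoidal AUC_0→4.5 (IV):
  [0→1]: (94.37+84.04)/2 × 1 = 89.205
  [1→1.5]: (84.04+79.30)/2 × 0.5 = 40.835
  [1.5→2.5]: (79.30+70.61)/2 × 1 = 74.955
  [2.5→4.5]: (70.61+55.99)/2 × 2 = 126.6
  Sum = 331.595 mg/L·hr
IV tail: 55.99/0.116 = 482.672; AUC_iv,0→∞ = 331.595 + 482.672 = 814.267 mg/L·hr
Trapezoidal AUC_0→13 (sublingual tablet):
  [0→6]: (0.00+47.02)/2 × 6 = 141.06
  [6→8]: (47.02+42.74)/2 × 2 = 89.76
  [8→12]: (42.74+30.78)/2 × 4 = 147.04
  [12→13]: (30.78+27.93)/2 × 1 = 29.355
  Sum = 407.215 mg/L·hr
sublingual tablet tail: 27.93/0.116 = 240.776; AUC_ev,0→∞ = 407.215 + 240.776 = 647.991 mg/L·hr
F = (AUC_ev/D_ev)/(AUC_iv/D_iv) = (647.991/40)/(814.267/20) = 16.199775/40.71335 = 0.3979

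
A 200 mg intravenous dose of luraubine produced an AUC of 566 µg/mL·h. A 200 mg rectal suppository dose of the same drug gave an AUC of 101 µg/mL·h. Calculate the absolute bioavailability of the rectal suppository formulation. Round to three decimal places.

F = 0.178

F = (AUC_ev / D_ev) / (AUC_iv / D_iv)
  = (101/200) / (566/200)
  = 0.505 / 2.83 = 0.1784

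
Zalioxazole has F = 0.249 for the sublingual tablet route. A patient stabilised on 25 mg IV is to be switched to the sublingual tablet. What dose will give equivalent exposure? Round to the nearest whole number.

D_sublingual = 100 mg

For equal systemic exposure: F × D_ev = D_iv
D_ev = D_iv / F = 25 / 0.249 = 100.402 mg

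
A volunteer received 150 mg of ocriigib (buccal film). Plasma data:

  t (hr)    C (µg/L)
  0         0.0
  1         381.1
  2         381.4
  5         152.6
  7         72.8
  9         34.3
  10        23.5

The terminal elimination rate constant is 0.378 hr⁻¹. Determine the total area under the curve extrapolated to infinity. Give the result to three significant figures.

AUC = 1800 µg/L·hr

Trapezoidal AUC_0→10:
  [0→1]: (0.0+381.1)/2 × 1 = 190.55
  [1→2]: (381.1+381.4)/2 × 1 = 381.25
  [2→5]: (381.4+152.6)/2 × 3 = 801.0
  [5→7]: (152.6+72.8)/2 × 2 = 225.4
  [7→9]: (72.8+34.3)/2 × 2 = 107.1
  [9→10]: (34.3+23.5)/2 × 1 = 28.9
  Sum = 1734.2 µg/L·hr
Extrapolated tail: C_last / k_e = 23.5 / 0.378 = 62.169
AUC_0→∞ = 1734.2 + 62.169 = 1796.369 µg/L·hr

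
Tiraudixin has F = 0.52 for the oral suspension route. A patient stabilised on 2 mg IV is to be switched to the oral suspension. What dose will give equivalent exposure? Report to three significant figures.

D_oral = 3.85 mg

For equal systemic exposure: F × D_ev = D_iv
D_ev = D_iv / F = 2 / 0.52 = 3.84615 mg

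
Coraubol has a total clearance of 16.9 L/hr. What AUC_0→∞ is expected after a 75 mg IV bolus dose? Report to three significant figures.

AUC = 4.44 mg/L·hr

AUC_0→∞ = Dose_iv / CL
        = 75 / 16.9 = 4.43787 mg/L·hr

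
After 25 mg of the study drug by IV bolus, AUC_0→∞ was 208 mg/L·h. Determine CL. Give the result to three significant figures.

CL = Dose_iv / AUC_0→∞
   = 25 / 208 = 0.120192 L/h

CL = 0.120 L/h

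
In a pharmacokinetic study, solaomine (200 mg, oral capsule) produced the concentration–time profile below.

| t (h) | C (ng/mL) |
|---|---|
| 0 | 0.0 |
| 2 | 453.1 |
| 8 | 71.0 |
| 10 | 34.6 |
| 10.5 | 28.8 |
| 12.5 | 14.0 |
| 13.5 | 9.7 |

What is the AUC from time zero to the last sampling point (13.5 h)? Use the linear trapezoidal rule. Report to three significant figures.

Trapezoidal AUC_0→13.5:
  [0→2]: (0.0+453.1)/2 × 2 = 453.1
  [2→8]: (453.1+71.0)/2 × 6 = 1572.3
  [8→10]: (71.0+34.6)/2 × 2 = 105.6
  [10→10.5]: (34.6+28.8)/2 × 0.5 = 15.85
  [10.5→12.5]: (28.8+14.0)/2 × 2 = 42.8
  [12.5→13.5]: (14.0+9.7)/2 × 1 = 11.85
  Sum = 2201.5 ng/mL·h

AUC = 2200 ng/mL·h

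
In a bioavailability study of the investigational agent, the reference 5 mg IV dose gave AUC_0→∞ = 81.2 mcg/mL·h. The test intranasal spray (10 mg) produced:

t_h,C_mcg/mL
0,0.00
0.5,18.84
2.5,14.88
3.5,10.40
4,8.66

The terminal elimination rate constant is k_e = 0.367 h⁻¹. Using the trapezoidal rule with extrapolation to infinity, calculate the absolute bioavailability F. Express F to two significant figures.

Trapezoidal AUC_0→4 (intranasal spray):
  [0→0.5]: (0.00+18.84)/2 × 0.5 = 4.71
  [0.5→2.5]: (18.84+14.88)/2 × 2 = 33.72
  [2.5→3.5]: (14.88+10.40)/2 × 1 = 12.64
  [3.5→4]: (10.40+8.66)/2 × 0.5 = 4.765
  Sum = 55.835 mcg/mL·h
Tail: C_last/k_e = 8.66/0.367 = 23.597
AUC_0→∞ (intranasal spray) = 55.835 + 23.597 = 79.432 mcg/mL·h
F = (AUC_ev/D_ev)/(AUC_iv/D_iv) = (79.432/10)/(81.2/5) = 7.9432/16.24 = 0.4891

F = 0.49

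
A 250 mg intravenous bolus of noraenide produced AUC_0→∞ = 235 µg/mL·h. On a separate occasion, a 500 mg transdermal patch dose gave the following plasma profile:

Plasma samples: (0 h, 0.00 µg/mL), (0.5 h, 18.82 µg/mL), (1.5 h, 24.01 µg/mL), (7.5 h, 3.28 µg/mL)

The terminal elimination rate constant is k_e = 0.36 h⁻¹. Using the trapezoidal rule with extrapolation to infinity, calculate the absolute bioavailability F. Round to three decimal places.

Trapezoidal AUC_0→7.5 (transdermal patch):
  [0→0.5]: (0.00+18.82)/2 × 0.5 = 4.705
  [0.5→1.5]: (18.82+24.01)/2 × 1 = 21.415
  [1.5→7.5]: (24.01+3.28)/2 × 6 = 81.87
  Sum = 107.99 µg/mL·h
Tail: C_last/k_e = 3.28/0.36 = 9.111
AUC_0→∞ (transdermal patch) = 107.99 + 9.111 = 117.101 µg/mL·h
F = (AUC_ev/D_ev)/(AUC_iv/D_iv) = (117.101/500)/(235/250) = 0.234202/0.94 = 0.2492

F = 0.249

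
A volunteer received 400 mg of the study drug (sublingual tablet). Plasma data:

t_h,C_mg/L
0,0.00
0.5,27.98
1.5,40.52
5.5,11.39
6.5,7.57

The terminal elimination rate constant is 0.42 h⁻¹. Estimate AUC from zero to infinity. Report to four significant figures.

AUC = 172.6 mg/L·h

Trapezoidal AUC_0→6.5:
  [0→0.5]: (0.00+27.98)/2 × 0.5 = 6.995
  [0.5→1.5]: (27.98+40.52)/2 × 1 = 34.25
  [1.5→5.5]: (40.52+11.39)/2 × 4 = 103.82
  [5.5→6.5]: (11.39+7.57)/2 × 1 = 9.48
  Sum = 154.545 mg/L·h
Extrapolated tail: C_last / k_e = 7.57 / 0.42 = 18.024
AUC_0→∞ = 154.545 + 18.024 = 172.569 mg/L·h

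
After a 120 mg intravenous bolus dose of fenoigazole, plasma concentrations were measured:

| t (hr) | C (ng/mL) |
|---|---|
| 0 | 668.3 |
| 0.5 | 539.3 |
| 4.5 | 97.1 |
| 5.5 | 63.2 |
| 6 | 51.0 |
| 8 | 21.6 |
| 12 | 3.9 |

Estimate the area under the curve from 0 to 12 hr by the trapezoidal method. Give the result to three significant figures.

Trapezoidal AUC_0→12:
  [0→0.5]: (668.3+539.3)/2 × 0.5 = 301.9
  [0.5→4.5]: (539.3+97.1)/2 × 4 = 1272.8
  [4.5→5.5]: (97.1+63.2)/2 × 1 = 80.15
  [5.5→6]: (63.2+51.0)/2 × 0.5 = 28.55
  [6→8]: (51.0+21.6)/2 × 2 = 72.6
  [8→12]: (21.6+3.9)/2 × 4 = 51.0
  Sum = 1807.0 ng/mL·hr

AUC = 1810 ng/mL·hr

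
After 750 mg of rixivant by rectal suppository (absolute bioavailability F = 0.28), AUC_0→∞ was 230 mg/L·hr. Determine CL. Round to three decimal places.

CL = 0.913 L/hr

CL = F × Dose / AUC_0→∞
   = 0.28 × 750 / 230 = 0.913043 L/hr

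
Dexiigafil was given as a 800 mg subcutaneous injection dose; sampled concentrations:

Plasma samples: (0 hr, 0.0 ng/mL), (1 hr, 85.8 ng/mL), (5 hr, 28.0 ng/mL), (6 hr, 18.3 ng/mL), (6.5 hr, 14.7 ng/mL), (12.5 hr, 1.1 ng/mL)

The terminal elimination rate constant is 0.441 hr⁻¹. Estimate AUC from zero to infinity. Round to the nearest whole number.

Trapezoidal AUC_0→12.5:
  [0→1]: (0.0+85.8)/2 × 1 = 42.9
  [1→5]: (85.8+28.0)/2 × 4 = 227.6
  [5→6]: (28.0+18.3)/2 × 1 = 23.15
  [6→6.5]: (18.3+14.7)/2 × 0.5 = 8.25
  [6.5→12.5]: (14.7+1.1)/2 × 6 = 47.4
  Sum = 349.3 ng/mL·hr
Extrapolated tail: C_last / k_e = 1.1 / 0.441 = 2.494
AUC_0→∞ = 349.3 + 2.494 = 351.794 ng/mL·hr

AUC = 352 ng/mL·hr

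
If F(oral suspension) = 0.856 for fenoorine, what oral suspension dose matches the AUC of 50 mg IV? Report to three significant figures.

D_oral = 58.4 mg

For equal systemic exposure: F × D_ev = D_iv
D_ev = D_iv / F = 50 / 0.856 = 58.4112 mg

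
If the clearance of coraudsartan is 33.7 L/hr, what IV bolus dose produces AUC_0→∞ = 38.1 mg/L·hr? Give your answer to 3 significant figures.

Dose = 1280 mg

Dose_iv = CL × AUC_0→∞
     = 33.7 × 38.1 = 1283.97 mg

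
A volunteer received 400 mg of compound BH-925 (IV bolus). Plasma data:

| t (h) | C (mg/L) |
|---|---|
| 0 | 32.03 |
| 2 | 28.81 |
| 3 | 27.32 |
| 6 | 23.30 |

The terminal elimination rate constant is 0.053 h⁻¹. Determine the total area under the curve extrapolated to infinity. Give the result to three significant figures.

AUC = 604 mg/L·h

Trapezoidal AUC_0→6:
  [0→2]: (32.03+28.81)/2 × 2 = 60.84
  [2→3]: (28.81+27.32)/2 × 1 = 28.065
  [3→6]: (27.32+23.30)/2 × 3 = 75.93
  Sum = 164.835 mg/L·h
Extrapolated tail: C_last / k_e = 23.30 / 0.053 = 439.623
AUC_0→∞ = 164.835 + 439.623 = 604.458 mg/L·h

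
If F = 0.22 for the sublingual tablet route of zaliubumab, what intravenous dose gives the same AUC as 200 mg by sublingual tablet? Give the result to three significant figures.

Systemic exposure from an extravascular dose = F × D_ev, so the equivalent IV dose is F × D_ev.
D_iv = F × D_ev = 0.22 × 200 = 44 mg

D_iv = 44.0 mg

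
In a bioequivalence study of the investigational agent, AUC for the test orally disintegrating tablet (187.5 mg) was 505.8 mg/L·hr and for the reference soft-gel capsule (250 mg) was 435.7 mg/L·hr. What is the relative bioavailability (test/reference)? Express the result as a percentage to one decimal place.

F_rel = 154.8%

F_rel = (AUC_test/D_test) / (AUC_ref/D_ref)
      = (505.8/187.5) / (435.7/250)
      = 2.6976 / 1.7428 = 1.5479 = 154.79%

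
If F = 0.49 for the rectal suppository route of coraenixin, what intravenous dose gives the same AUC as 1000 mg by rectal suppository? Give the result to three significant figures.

D_iv = 490 mg

Systemic exposure from an extravascular dose = F × D_ev, so the equivalent IV dose is F × D_ev.
D_iv = F × D_ev = 0.49 × 1000 = 490 mg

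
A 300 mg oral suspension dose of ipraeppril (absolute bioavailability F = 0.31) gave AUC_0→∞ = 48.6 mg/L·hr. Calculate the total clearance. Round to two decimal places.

CL = F × Dose / AUC_0→∞
   = 0.31 × 300 / 48.6 = 1.91358 L/hr

CL = 1.91 L/hr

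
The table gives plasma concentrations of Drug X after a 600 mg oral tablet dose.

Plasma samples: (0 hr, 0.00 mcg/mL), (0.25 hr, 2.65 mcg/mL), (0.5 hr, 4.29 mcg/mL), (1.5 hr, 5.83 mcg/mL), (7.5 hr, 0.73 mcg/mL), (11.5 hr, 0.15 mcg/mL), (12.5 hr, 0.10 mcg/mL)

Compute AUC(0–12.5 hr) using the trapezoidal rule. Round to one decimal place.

AUC = 27.8 mcg/mL·hr

Trapezoidal AUC_0→12.5:
  [0→0.25]: (0.00+2.65)/2 × 0.25 = 0.33125
  [0.25→0.5]: (2.65+4.29)/2 × 0.25 = 0.8675
  [0.5→1.5]: (4.29+5.83)/2 × 1 = 5.06
  [1.5→7.5]: (5.83+0.73)/2 × 6 = 19.68
  [7.5→11.5]: (0.73+0.15)/2 × 4 = 1.76
  [11.5→12.5]: (0.15+0.10)/2 × 1 = 0.125
  Sum = 27.82375 mcg/mL·hr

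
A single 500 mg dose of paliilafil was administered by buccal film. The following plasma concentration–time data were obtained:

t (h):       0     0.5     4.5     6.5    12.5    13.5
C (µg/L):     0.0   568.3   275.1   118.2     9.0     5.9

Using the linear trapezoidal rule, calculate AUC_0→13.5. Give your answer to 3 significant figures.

Trapezoidal AUC_0→13.5:
  [0→0.5]: (0.0+568.3)/2 × 0.5 = 142.075
  [0.5→4.5]: (568.3+275.1)/2 × 4 = 1686.8
  [4.5→6.5]: (275.1+118.2)/2 × 2 = 393.3
  [6.5→12.5]: (118.2+9.0)/2 × 6 = 381.6
  [12.5→13.5]: (9.0+5.9)/2 × 1 = 7.45
  Sum = 2611.225 µg/L·h

AUC = 2610 µg/L·h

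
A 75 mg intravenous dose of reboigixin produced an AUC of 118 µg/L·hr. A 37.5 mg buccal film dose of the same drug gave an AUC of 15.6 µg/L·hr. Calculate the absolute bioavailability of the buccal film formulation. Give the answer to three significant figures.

F = (AUC_ev / D_ev) / (AUC_iv / D_iv)
  = (15.6/37.5) / (118/75)
  = 0.416 / 1.57333 = 0.2644

F = 0.264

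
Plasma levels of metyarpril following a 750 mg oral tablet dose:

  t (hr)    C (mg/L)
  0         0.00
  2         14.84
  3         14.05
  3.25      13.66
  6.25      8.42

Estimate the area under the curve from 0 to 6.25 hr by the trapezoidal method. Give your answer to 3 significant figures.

Trapezoidal AUC_0→6.25:
  [0→2]: (0.00+14.84)/2 × 2 = 14.84
  [2→3]: (14.84+14.05)/2 × 1 = 14.445
  [3→3.25]: (14.05+13.66)/2 × 0.25 = 3.46375
  [3.25→6.25]: (13.66+8.42)/2 × 3 = 33.12
  Sum = 65.86875 mg/L·hr

AUC = 65.9 mg/L·hr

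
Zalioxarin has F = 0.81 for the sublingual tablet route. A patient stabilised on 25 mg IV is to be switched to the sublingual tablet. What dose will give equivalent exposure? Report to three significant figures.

D_sublingual = 30.9 mg

For equal systemic exposure: F × D_ev = D_iv
D_ev = D_iv / F = 25 / 0.81 = 30.8642 mg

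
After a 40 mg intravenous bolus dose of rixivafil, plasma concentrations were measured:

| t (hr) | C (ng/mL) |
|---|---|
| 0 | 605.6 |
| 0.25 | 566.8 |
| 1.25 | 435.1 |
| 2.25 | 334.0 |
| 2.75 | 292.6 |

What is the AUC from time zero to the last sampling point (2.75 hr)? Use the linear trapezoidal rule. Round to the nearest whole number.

AUC = 1189 ng/mL·hr

Trapezoidal AUC_0→2.75:
  [0→0.25]: (605.6+566.8)/2 × 0.25 = 146.55
  [0.25→1.25]: (566.8+435.1)/2 × 1 = 500.95
  [1.25→2.25]: (435.1+334.0)/2 × 1 = 384.55
  [2.25→2.75]: (334.0+292.6)/2 × 0.5 = 156.65
  Sum = 1188.7 ng/mL·hr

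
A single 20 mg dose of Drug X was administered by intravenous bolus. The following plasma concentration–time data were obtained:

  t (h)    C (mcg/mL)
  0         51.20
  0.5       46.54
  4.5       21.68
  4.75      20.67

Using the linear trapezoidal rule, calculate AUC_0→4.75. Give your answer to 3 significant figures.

AUC = 166 mcg/mL·h

Trapezoidal AUC_0→4.75:
  [0→0.5]: (51.20+46.54)/2 × 0.5 = 24.435
  [0.5→4.5]: (46.54+21.68)/2 × 4 = 136.44
  [4.5→4.75]: (21.68+20.67)/2 × 0.25 = 5.29375
  Sum = 166.16875 mcg/mL·h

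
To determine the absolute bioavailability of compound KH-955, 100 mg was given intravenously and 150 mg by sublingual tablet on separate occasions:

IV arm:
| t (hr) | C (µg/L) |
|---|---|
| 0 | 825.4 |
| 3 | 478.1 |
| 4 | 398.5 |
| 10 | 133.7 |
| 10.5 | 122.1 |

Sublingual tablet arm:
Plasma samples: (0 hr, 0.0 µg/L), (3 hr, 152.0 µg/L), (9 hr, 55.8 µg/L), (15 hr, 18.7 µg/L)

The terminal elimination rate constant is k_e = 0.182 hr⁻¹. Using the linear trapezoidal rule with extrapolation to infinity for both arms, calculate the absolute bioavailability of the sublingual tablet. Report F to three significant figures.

F = 0.166

Trapezoidal AUC_0→10.5 (IV):
  [0→3]: (825.4+478.1)/2 × 3 = 1955.25
  [3→4]: (478.1+398.5)/2 × 1 = 438.3
  [4→10]: (398.5+133.7)/2 × 6 = 1596.6
  [10→10.5]: (133.7+122.1)/2 × 0.5 = 63.95
  Sum = 4054.1 µg/L·hr
IV tail: 122.1/0.182 = 670.879; AUC_iv,0→∞ = 4054.1 + 670.879 = 4724.979 µg/L·hr
Trapezoidal AUC_0→15 (sublingual tablet):
  [0→3]: (0.0+152.0)/2 × 3 = 228.0
  [3→9]: (152.0+55.8)/2 × 6 = 623.4
  [9→15]: (55.8+18.7)/2 × 6 = 223.5
  Sum = 1074.9 µg/L·hr
sublingual tablet tail: 18.7/0.182 = 102.747; AUC_ev,0→∞ = 1074.9 + 102.747 = 1177.647 µg/L·hr
F = (AUC_ev/D_ev)/(AUC_iv/D_iv) = (1177.647/150)/(4724.979/100) = 7.85098/47.24979 = 0.1662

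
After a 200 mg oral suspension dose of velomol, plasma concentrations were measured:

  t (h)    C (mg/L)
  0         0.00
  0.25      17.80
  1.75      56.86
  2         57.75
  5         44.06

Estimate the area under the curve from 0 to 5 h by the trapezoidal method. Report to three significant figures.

Trapezoidal AUC_0→5:
  [0→0.25]: (0.00+17.80)/2 × 0.25 = 2.225
  [0.25→1.75]: (17.80+56.86)/2 × 1.5 = 55.995
  [1.75→2]: (56.86+57.75)/2 × 0.25 = 14.32625
  [2→5]: (57.75+44.06)/2 × 3 = 152.715
  Sum = 225.26125 mg/L·h

AUC = 225 mg/L·h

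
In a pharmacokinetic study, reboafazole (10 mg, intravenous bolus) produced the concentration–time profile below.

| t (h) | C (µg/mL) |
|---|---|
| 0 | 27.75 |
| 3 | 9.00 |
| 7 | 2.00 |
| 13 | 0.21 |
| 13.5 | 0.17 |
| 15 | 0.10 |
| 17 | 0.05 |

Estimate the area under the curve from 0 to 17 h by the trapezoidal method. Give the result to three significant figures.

Trapezoidal AUC_0→17:
  [0→3]: (27.75+9.00)/2 × 3 = 55.125
  [3→7]: (9.00+2.00)/2 × 4 = 22.0
  [7→13]: (2.00+0.21)/2 × 6 = 6.63
  [13→13.5]: (0.21+0.17)/2 × 0.5 = 0.095
  [13.5→15]: (0.17+0.10)/2 × 1.5 = 0.2025
  [15→17]: (0.10+0.05)/2 × 2 = 0.15
  Sum = 84.2025 µg/mL·h

AUC = 84.2 µg/mL·h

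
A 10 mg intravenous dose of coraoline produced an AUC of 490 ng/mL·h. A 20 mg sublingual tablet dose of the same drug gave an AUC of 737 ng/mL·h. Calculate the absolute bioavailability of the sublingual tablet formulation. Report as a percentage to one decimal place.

F = 75.2%

F = (AUC_ev / D_ev) / (AUC_iv / D_iv)
  = (737/20) / (490/10)
  = 36.85 / 49 = 0.7520
  = 75.20%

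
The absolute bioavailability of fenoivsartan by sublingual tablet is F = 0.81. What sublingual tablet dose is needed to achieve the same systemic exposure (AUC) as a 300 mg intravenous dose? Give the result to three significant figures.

D_sublingual = 370 mg

For equal systemic exposure: F × D_ev = D_iv
D_ev = D_iv / F = 300 / 0.81 = 370.37 mg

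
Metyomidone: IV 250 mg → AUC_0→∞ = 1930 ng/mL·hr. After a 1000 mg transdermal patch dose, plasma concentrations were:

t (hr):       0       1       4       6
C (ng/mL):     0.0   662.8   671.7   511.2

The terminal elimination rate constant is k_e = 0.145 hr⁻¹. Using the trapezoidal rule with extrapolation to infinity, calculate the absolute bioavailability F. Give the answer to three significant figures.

Trapezoidal AUC_0→6 (transdermal patch):
  [0→1]: (0.0+662.8)/2 × 1 = 331.4
  [1→4]: (662.8+671.7)/2 × 3 = 2001.75
  [4→6]: (671.7+511.2)/2 × 2 = 1182.9
  Sum = 3516.05 ng/mL·hr
Tail: C_last/k_e = 511.2/0.145 = 3525.517
AUC_0→∞ (transdermal patch) = 3516.05 + 3525.517 = 7041.567 ng/mL·hr
F = (AUC_ev/D_ev)/(AUC_iv/D_iv) = (7041.567/1000)/(1930/250) = 7.041567/7.72 = 0.9121

F = 0.912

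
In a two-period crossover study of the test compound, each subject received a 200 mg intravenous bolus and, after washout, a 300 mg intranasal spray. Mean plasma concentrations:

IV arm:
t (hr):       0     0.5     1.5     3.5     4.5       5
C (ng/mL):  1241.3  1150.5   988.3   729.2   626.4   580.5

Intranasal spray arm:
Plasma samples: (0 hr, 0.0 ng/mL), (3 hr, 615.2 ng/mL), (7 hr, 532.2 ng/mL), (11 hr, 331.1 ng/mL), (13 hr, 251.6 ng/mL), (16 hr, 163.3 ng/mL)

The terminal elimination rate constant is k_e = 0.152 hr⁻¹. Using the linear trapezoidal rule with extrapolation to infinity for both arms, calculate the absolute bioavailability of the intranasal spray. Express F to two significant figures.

F = 0.59

Trapezoidal AUC_0→5 (IV):
  [0→0.5]: (1241.3+1150.5)/2 × 0.5 = 597.95
  [0.5→1.5]: (1150.5+988.3)/2 × 1 = 1069.4
  [1.5→3.5]: (988.3+729.2)/2 × 2 = 1717.5
  [3.5→4.5]: (729.2+626.4)/2 × 1 = 677.8
  [4.5→5]: (626.4+580.5)/2 × 0.5 = 301.725
  Sum = 4364.375 ng/mL·hr
IV tail: 580.5/0.152 = 3819.079; AUC_iv,0→∞ = 4364.375 + 3819.079 = 8183.454 ng/mL·hr
Trapezoidal AUC_0→16 (intranasal spray):
  [0→3]: (0.0+615.2)/2 × 3 = 922.8
  [3→7]: (615.2+532.2)/2 × 4 = 2294.8
  [7→11]: (532.2+331.1)/2 × 4 = 1726.6
  [11→13]: (331.1+251.6)/2 × 2 = 582.7
  [13→16]: (251.6+163.3)/2 × 3 = 622.35
  Sum = 6149.25 ng/mL·hr
intranasal spray tail: 163.3/0.152 = 1074.342; AUC_ev,0→∞ = 6149.25 + 1074.342 = 7223.592 ng/mL·hr
F = (AUC_ev/D_ev)/(AUC_iv/D_iv) = (7223.592/300)/(8183.454/200) = 24.07864/40.91727 = 0.5885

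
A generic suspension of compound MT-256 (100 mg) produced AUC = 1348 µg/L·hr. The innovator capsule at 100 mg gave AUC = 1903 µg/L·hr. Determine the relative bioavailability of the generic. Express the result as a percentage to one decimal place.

F_rel = 70.8%

F_rel = (AUC_test/D_test) / (AUC_ref/D_ref)
      = (1348/100) / (1903/100)
      = 13.48 / 19.03 = 0.7084 = 70.84%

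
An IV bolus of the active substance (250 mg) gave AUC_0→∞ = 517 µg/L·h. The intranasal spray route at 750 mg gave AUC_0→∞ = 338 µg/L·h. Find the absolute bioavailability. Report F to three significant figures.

F = 0.218

F = (AUC_ev / D_ev) / (AUC_iv / D_iv)
  = (338/750) / (517/250)
  = 0.450667 / 2.068 = 0.2179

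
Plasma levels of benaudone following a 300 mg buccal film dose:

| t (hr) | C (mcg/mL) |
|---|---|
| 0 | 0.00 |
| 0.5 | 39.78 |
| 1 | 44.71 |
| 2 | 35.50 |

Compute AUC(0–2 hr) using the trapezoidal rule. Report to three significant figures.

Trapezoidal AUC_0→2:
  [0→0.5]: (0.00+39.78)/2 × 0.5 = 9.945
  [0.5→1]: (39.78+44.71)/2 × 0.5 = 21.1225
  [1→2]: (44.71+35.50)/2 × 1 = 40.105
  Sum = 71.1725 mcg/mL·hr

AUC = 71.2 mcg/mL·hr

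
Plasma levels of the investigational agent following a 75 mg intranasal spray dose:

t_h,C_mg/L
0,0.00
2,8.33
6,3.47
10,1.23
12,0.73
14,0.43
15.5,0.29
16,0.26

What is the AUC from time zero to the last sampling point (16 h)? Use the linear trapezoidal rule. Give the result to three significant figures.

AUC = 45.1 mg/L·h

Trapezoidal AUC_0→16:
  [0→2]: (0.00+8.33)/2 × 2 = 8.33
  [2→6]: (8.33+3.47)/2 × 4 = 23.6
  [6→10]: (3.47+1.23)/2 × 4 = 9.4
  [10→12]: (1.23+0.73)/2 × 2 = 1.96
  [12→14]: (0.73+0.43)/2 × 2 = 1.16
  [14→15.5]: (0.43+0.29)/2 × 1.5 = 0.54
  [15.5→16]: (0.29+0.26)/2 × 0.5 = 0.1375
  Sum = 45.1275 mg/L·h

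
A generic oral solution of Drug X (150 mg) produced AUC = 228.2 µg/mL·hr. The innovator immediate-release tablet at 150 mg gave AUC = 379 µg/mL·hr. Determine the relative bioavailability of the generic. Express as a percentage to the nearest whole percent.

F_rel = 60%

F_rel = (AUC_test/D_test) / (AUC_ref/D_ref)
      = (228.2/150) / (379/150)
      = 1.52133 / 2.52667 = 0.6021 = 60.21%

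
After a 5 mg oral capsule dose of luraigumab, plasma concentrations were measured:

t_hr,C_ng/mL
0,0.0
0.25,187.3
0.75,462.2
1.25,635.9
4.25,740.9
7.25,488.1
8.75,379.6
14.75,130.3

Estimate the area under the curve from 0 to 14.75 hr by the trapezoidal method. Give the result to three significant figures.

Trapezoidal AUC_0→14.75:
  [0→0.25]: (0.0+187.3)/2 × 0.25 = 23.4125
  [0.25→0.75]: (187.3+462.2)/2 × 0.5 = 162.375
  [0.75→1.25]: (462.2+635.9)/2 × 0.5 = 274.525
  [1.25→4.25]: (635.9+740.9)/2 × 3 = 2065.2
  [4.25→7.25]: (740.9+488.1)/2 × 3 = 1843.5
  [7.25→8.75]: (488.1+379.6)/2 × 1.5 = 650.775
  [8.75→14.75]: (379.6+130.3)/2 × 6 = 1529.7
  Sum = 6549.4875 ng/mL·hr

AUC = 6550 ng/mL·hr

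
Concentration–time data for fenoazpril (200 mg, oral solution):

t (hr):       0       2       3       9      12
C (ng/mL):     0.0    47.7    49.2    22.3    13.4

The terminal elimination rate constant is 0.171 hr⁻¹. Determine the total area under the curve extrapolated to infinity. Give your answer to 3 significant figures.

AUC = 443 ng/mL·hr

Trapezoidal AUC_0→12:
  [0→2]: (0.0+47.7)/2 × 2 = 47.7
  [2→3]: (47.7+49.2)/2 × 1 = 48.45
  [3→9]: (49.2+22.3)/2 × 6 = 214.5
  [9→12]: (22.3+13.4)/2 × 3 = 53.55
  Sum = 364.2 ng/mL·hr
Extrapolated tail: C_last / k_e = 13.4 / 0.171 = 78.363
AUC_0→∞ = 364.2 + 78.363 = 442.563 ng/mL·hr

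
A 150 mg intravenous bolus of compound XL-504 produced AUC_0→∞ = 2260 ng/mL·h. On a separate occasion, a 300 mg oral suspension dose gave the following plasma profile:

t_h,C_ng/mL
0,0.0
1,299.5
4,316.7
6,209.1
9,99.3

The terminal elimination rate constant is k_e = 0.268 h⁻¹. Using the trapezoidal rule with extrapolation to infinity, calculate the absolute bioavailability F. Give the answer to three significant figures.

F = 0.538

Trapezoidal AUC_0→9 (oral suspension):
  [0→1]: (0.0+299.5)/2 × 1 = 149.75
  [1→4]: (299.5+316.7)/2 × 3 = 924.3
  [4→6]: (316.7+209.1)/2 × 2 = 525.8
  [6→9]: (209.1+99.3)/2 × 3 = 462.6
  Sum = 2062.45 ng/mL·h
Tail: C_last/k_e = 99.3/0.268 = 370.522
AUC_0→∞ (oral suspension) = 2062.45 + 370.522 = 2432.972 ng/mL·h
F = (AUC_ev/D_ev)/(AUC_iv/D_iv) = (2432.972/300)/(2260/150) = 8.10991/15.0667 = 0.5383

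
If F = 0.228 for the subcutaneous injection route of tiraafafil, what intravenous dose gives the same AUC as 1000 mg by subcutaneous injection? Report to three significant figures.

Systemic exposure from an extravascular dose = F × D_ev, so the equivalent IV dose is F × D_ev.
D_iv = F × D_ev = 0.228 × 1000 = 228 mg

D_iv = 228 mg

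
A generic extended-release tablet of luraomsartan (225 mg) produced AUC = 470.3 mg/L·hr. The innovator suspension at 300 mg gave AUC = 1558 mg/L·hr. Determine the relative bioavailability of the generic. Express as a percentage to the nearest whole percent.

F_rel = (AUC_test/D_test) / (AUC_ref/D_ref)
      = (470.3/225) / (1558/300)
      = 2.09022 / 5.19333 = 0.4025 = 40.25%

F_rel = 40%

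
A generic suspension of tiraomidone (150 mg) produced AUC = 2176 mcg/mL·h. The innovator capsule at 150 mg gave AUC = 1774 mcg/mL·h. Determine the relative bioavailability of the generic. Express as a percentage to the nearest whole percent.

F_rel = 123%

F_rel = (AUC_test/D_test) / (AUC_ref/D_ref)
      = (2176/150) / (1774/150)
      = 14.5067 / 11.8267 = 1.2266 = 122.66%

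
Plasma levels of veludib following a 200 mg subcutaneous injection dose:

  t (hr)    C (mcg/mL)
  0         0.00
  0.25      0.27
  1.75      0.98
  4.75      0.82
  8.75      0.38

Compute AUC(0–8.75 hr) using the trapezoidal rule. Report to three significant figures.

AUC = 6.07 mcg/mL·hr

Trapezoidal AUC_0→8.75:
  [0→0.25]: (0.00+0.27)/2 × 0.25 = 0.03375
  [0.25→1.75]: (0.27+0.98)/2 × 1.5 = 0.9375
  [1.75→4.75]: (0.98+0.82)/2 × 3 = 2.7
  [4.75→8.75]: (0.82+0.38)/2 × 4 = 2.4
  Sum = 6.07125 mcg/mL·hr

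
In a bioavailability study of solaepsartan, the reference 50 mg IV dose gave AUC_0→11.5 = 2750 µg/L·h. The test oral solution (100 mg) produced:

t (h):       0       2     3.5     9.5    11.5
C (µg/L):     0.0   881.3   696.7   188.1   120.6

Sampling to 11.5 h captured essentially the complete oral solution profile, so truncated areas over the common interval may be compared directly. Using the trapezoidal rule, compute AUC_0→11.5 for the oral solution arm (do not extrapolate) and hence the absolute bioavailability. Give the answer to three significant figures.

F = 0.914

Trapezoidal AUC_0→11.5 (oral solution):
  [0→2]: (0.0+881.3)/2 × 2 = 881.3
  [2→3.5]: (881.3+696.7)/2 × 1.5 = 1183.5
  [3.5→9.5]: (696.7+188.1)/2 × 6 = 2654.4
  [9.5→11.5]: (188.1+120.6)/2 × 2 = 308.7
  Sum = 5027.9 µg/L·h
F = (AUC_ev/D_ev)/(AUC_iv/D_iv) = (5027.9/100)/(2750/50) = 50.279/55 = 0.9142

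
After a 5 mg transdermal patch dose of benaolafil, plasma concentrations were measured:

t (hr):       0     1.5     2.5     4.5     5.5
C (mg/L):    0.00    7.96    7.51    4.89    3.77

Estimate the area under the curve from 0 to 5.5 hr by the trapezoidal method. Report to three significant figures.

Trapezoidal AUC_0→5.5:
  [0→1.5]: (0.00+7.96)/2 × 1.5 = 5.97
  [1.5→2.5]: (7.96+7.51)/2 × 1 = 7.735
  [2.5→4.5]: (7.51+4.89)/2 × 2 = 12.4
  [4.5→5.5]: (4.89+3.77)/2 × 1 = 4.33
  Sum = 30.435 mg/L·hr

AUC = 30.4 mg/L·hr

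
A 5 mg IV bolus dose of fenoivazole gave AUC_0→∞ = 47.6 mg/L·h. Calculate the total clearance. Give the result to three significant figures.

CL = Dose_iv / AUC_0→∞
   = 5 / 47.6 = 0.105042 L/h

CL = 0.105 L/h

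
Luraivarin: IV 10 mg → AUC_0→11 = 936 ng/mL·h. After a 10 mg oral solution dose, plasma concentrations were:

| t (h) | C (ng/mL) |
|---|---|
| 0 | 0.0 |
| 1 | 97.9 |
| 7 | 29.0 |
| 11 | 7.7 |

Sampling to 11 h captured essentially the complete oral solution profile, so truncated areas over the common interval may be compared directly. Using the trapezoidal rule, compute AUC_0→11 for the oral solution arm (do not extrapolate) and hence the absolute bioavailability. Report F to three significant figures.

Trapezoidal AUC_0→11 (oral solution):
  [0→1]: (0.0+97.9)/2 × 1 = 48.95
  [1→7]: (97.9+29.0)/2 × 6 = 380.7
  [7→11]: (29.0+7.7)/2 × 4 = 73.4
  Sum = 503.05 ng/mL·h
F = (AUC_ev/D_ev)/(AUC_iv/D_iv) = (503.05/10)/(936/10) = 50.305/93.6 = 0.5374

F = 0.537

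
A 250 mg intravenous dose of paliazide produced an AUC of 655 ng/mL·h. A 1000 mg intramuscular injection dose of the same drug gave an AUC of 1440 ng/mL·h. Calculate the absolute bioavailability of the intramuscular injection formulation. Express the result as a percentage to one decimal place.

F = (AUC_ev / D_ev) / (AUC_iv / D_iv)
  = (1440/1000) / (655/250)
  = 1.44 / 2.62 = 0.5496
  = 54.96%

F = 55.0%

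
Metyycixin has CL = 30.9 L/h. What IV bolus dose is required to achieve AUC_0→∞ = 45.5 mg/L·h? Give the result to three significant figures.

Dose_iv = CL × AUC_0→∞
     = 30.9 × 45.5 = 1405.95 mg

Dose = 1410 mg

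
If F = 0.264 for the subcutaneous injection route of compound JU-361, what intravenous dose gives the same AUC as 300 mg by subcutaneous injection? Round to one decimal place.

D_iv = 79.2 mg

Systemic exposure from an extravascular dose = F × D_ev, so the equivalent IV dose is F × D_ev.
D_iv = F × D_ev = 0.264 × 300 = 79.2 mg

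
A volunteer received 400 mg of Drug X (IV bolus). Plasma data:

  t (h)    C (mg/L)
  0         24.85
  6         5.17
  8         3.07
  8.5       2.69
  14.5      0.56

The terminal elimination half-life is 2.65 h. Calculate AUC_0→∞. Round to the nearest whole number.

AUC = 112 mg/L·h

Trapezoidal AUC_0→14.5:
  [0→6]: (24.85+5.17)/2 × 6 = 90.06
  [6→8]: (5.17+3.07)/2 × 2 = 8.24
  [8→8.5]: (3.07+2.69)/2 × 0.5 = 1.44
  [8.5→14.5]: (2.69+0.56)/2 × 6 = 9.75
  Sum = 109.49 mg/L·h
k_e = ln2 / t½ = 0.693147 / 2.65 = 0.2616 h^-1
Extrapolated tail: C_last / k_e = 0.56 / 0.2616 = 2.141
AUC_0→∞ = 109.49 + 2.141 = 111.631 mg/L·h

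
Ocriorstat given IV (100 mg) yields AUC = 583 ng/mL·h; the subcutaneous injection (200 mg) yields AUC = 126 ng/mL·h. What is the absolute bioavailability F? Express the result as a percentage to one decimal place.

F = (AUC_ev / D_ev) / (AUC_iv / D_iv)
  = (126/200) / (583/100)
  = 0.63 / 5.83 = 0.1081
  = 10.81%

F = 10.8%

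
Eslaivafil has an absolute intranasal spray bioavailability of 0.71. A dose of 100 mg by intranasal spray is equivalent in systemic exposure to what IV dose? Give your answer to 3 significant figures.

D_iv = 71.0 mg

Systemic exposure from an extravascular dose = F × D_ev, so the equivalent IV dose is F × D_ev.
D_iv = F × D_ev = 0.71 × 100 = 71 mg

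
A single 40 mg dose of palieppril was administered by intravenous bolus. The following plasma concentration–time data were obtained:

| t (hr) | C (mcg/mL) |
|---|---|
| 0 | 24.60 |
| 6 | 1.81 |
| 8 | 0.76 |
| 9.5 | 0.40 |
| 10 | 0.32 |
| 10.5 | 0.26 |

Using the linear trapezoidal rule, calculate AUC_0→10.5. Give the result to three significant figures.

AUC = 83.0 mcg/mL·hr

Trapezoidal AUC_0→10.5:
  [0→6]: (24.60+1.81)/2 × 6 = 79.23
  [6→8]: (1.81+0.76)/2 × 2 = 2.57
  [8→9.5]: (0.76+0.40)/2 × 1.5 = 0.87
  [9.5→10]: (0.40+0.32)/2 × 0.5 = 0.18
  [10→10.5]: (0.32+0.26)/2 × 0.5 = 0.145
  Sum = 82.995 mcg/mL·hr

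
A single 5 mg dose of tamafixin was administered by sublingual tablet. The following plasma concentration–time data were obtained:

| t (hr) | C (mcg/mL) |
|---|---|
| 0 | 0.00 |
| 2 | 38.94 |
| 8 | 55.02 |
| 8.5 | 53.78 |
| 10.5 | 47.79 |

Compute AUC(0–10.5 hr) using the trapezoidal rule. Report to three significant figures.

AUC = 450 mcg/mL·hr

Trapezoidal AUC_0→10.5:
  [0→2]: (0.00+38.94)/2 × 2 = 38.94
  [2→8]: (38.94+55.02)/2 × 6 = 281.88
  [8→8.5]: (55.02+53.78)/2 × 0.5 = 27.2
  [8.5→10.5]: (53.78+47.79)/2 × 2 = 101.57
  Sum = 449.59 mcg/mL·hr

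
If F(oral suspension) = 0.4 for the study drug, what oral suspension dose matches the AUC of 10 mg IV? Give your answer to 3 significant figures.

D_oral = 25.0 mg

For equal systemic exposure: F × D_ev = D_iv
D_ev = D_iv / F = 10 / 0.4 = 25 mg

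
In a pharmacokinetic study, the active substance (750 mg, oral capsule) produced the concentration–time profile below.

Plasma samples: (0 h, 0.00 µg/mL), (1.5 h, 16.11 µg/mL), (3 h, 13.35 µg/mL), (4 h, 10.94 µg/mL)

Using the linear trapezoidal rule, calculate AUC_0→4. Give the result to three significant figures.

AUC = 46.3 µg/mL·h

Trapezoidal AUC_0→4:
  [0→1.5]: (0.00+16.11)/2 × 1.5 = 12.0825
  [1.5→3]: (16.11+13.35)/2 × 1.5 = 22.095
  [3→4]: (13.35+10.94)/2 × 1 = 12.145
  Sum = 46.3225 µg/mL·h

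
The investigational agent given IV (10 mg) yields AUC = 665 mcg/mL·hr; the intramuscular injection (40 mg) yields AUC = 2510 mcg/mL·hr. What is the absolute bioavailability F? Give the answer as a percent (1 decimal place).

F = 94.4%

F = (AUC_ev / D_ev) / (AUC_iv / D_iv)
  = (2510/40) / (665/10)
  = 62.75 / 66.5 = 0.9436
  = 94.36%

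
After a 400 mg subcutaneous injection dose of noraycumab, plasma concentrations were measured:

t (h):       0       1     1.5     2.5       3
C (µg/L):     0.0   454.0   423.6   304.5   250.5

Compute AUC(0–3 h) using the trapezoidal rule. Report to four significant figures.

AUC = 949.2 µg/L·h

Trapezoidal AUC_0→3:
  [0→1]: (0.0+454.0)/2 × 1 = 227.0
  [1→1.5]: (454.0+423.6)/2 × 0.5 = 219.4
  [1.5→2.5]: (423.6+304.5)/2 × 1 = 364.05
  [2.5→3]: (304.5+250.5)/2 × 0.5 = 138.75
  Sum = 949.2 µg/L·h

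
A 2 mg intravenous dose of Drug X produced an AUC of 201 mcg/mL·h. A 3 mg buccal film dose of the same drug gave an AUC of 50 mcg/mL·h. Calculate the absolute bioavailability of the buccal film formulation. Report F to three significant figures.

F = (AUC_ev / D_ev) / (AUC_iv / D_iv)
  = (50/3) / (201/2)
  = 16.6667 / 100.5 = 0.1658

F = 0.166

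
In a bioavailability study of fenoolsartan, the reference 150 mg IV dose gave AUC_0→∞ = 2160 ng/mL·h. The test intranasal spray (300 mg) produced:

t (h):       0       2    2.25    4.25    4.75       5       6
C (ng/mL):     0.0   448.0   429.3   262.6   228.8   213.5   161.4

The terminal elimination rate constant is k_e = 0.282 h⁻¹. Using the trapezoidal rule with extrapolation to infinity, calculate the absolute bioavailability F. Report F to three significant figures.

F = 0.506

Trapezoidal AUC_0→6 (intranasal spray):
  [0→2]: (0.0+448.0)/2 × 2 = 448.0
  [2→2.25]: (448.0+429.3)/2 × 0.25 = 109.6625
  [2.25→4.25]: (429.3+262.6)/2 × 2 = 691.9
  [4.25→4.75]: (262.6+228.8)/2 × 0.5 = 122.85
  [4.75→5]: (228.8+213.5)/2 × 0.25 = 55.2875
  [5→6]: (213.5+161.4)/2 × 1 = 187.45
  Sum = 1615.15 ng/mL·h
Tail: C_last/k_e = 161.4/0.282 = 572.340
AUC_0→∞ (intranasal spray) = 1615.15 + 572.340 = 2187.49 ng/mL·h
F = (AUC_ev/D_ev)/(AUC_iv/D_iv) = (2187.49/300)/(2160/150) = 7.29163/14.4 = 0.5064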